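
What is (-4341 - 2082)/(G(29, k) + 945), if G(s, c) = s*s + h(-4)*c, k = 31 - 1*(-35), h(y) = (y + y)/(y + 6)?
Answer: -6423/1522 ≈ -4.2201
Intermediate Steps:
h(y) = 2*y/(6 + y) (h(y) = (2*y)/(6 + y) = 2*y/(6 + y))
k = 66 (k = 31 + 35 = 66)
G(s, c) = s² - 4*c (G(s, c) = s*s + (2*(-4)/(6 - 4))*c = s² + (2*(-4)/2)*c = s² + (2*(-4)*(½))*c = s² - 4*c)
(-4341 - 2082)/(G(29, k) + 945) = (-4341 - 2082)/((29² - 4*66) + 945) = -6423/((841 - 264) + 945) = -6423/(577 + 945) = -6423/1522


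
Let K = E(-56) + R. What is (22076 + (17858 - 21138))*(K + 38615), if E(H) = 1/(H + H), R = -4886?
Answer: 17751163253/28 ≈ 6.3397e+8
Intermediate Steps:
E(H) = 1/(2*H)
K = -547233/112 (K = (½)/(-56) - 4886 = (½)*(-1/56) - 4886 = -1/112 - 4886 = -547233/112 ≈ -4886.0)
(22076 + (17858 - 21138))*(K + 38615) = (22076 + (17858 - 21138))*(-547233/112 + 38615) = (22076 - 3280)*(3777647/112) = 18796*(3777647/112) = 17751163253/28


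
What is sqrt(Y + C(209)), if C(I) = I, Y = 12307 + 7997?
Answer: sqrt(20513) ≈ 143.22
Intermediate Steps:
Y = 20304
sqrt(Y + C(209)) = sqrt(20304 + 209) = sqrt(20513)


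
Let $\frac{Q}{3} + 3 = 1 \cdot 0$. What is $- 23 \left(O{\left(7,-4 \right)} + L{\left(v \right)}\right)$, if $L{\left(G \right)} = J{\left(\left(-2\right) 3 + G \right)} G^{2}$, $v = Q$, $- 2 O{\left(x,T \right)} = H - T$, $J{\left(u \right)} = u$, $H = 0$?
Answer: $27991$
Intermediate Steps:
$O{\left(x,T \right)} = \frac{T}{2}$ ($O{\left(x,T \right)} = - \frac{0 - T}{2} = - \frac{\left(-1\right) T}{2} = \frac{T}{2}$)
$Q = -9$ ($Q = -9 + 3 \cdot 1 \cdot 0 = -9 + 3 \cdot 0 = -9 + 0 = -9$)
$v = -9$
$L{\left(G \right)} = G^{2} \left(-6 + G\right)$ ($L{\left(G \right)} = \left(\left(-2\right) 3 + G\right) G^{2} = \left(-6 + G\right) G^{2} = G^{2} \left(-6 + G\right)$)
$- 23 \left(O{\left(7,-4 \right)} + L{\left(v \right)}\right) = - 23 \left(\frac{1}{2} \left(-4\right) + \left(-9\right)^{2} \left(-6 - 9\right)\right) = - 23 \left(-2 + 81 \left(-15\right)\right) = - 23 \left(-2 - 1215\right) = \left(-23\right) \left(-1217\right) = 27991$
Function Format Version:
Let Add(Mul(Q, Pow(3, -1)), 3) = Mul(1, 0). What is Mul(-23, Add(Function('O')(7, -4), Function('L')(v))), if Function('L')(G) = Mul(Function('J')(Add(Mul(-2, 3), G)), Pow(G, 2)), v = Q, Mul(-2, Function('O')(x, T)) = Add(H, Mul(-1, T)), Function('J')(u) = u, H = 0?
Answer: 27991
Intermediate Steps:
Function('O')(x, T) = Mul(Rational(1, 2), T) (Function('O')(x, T) = Mul(Rational(-1, 2), Add(0, Mul(-1, T))) = Mul(Rational(-1, 2), Mul(-1, T)) = Mul(Rational(1, 2), T))
Q = -9 (Q = Add(-9, Mul(3, Mul(1, 0))) = Add(-9, Mul(3, 0)) = Add(-9, 0) = -9)
v = -9
Function('L')(G) = Mul(Pow(G, 2), Add(-6, G)) (Function('L')(G) = Mul(Add(Mul(-2, 3), G), Pow(G, 2)) = Mul(Add(-6, G), Pow(G, 2)) = Mul(Pow(G, 2), Add(-6, G)))
Mul(-23, Add(Function('O')(7, -4), Function('L')(v))) = Mul(-23, Add(Mul(Rational(1, 2), -4), Mul(Pow(-9, 2), Add(-6, -9)))) = Mul(-23, Add(-2, Mul(81, -15))) = Mul(-23, Add(-2, -1215)) = Mul(-23, -1217) = 27991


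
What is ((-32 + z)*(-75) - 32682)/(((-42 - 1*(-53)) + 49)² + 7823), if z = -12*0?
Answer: -30282/11423 ≈ -2.6510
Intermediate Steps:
z = 0
((-32 + z)*(-75) - 32682)/(((-42 - 1*(-53)) + 49)² + 7823) = ((-32 + 0)*(-75) - 32682)/(((-42 - 1*(-53)) + 49)² + 7823) = (-32*(-75) - 32682)/(((-42 + 53) + 49)² + 7823) = (2400 - 32682)/((11 + 49)² + 7823) = -30282/(60² + 7823) = -30282/(3600 + 7823) = -30282/11423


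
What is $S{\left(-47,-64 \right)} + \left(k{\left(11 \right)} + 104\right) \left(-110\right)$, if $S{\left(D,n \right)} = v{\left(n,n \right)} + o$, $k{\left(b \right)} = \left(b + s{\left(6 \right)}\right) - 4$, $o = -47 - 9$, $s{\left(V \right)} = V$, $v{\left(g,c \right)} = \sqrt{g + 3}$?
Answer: $-12926 + i \sqrt{61} \approx -12926.0 + 7.8102 i$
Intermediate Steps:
$v{\left(g,c \right)} = \sqrt{3 + g}$
$o = -56$
$k{\left(b \right)} = 2 + b$ ($k{\left(b \right)} = \left(b + 6\right) - 4 = \left(6 + b\right) - 4 = 2 + b$)
$S{\left(D,n \right)} = -56 + \sqrt{3 + n}$ ($S{\left(D,n \right)} = \sqrt{3 + n} - 56 = -56 + \sqrt{3 + n}$)
$S{\left(-47,-64 \right)} + \left(k{\left(11 \right)} + 104\right) \left(-110\right) = \left(-56 + \sqrt{3 - 64}\right) + \left(\left(2 + 11\right) + 104\right) \left(-110\right) = \left(-56 + \sqrt{-61}\right) + \left(13 + 104\right) \left(-110\right) = \left(-56 + i \sqrt{61}\right) + 117 \left(-110\right) = \left(-56 + i \sqrt{61}\right) - 12870 = -12926 + i \sqrt{61}$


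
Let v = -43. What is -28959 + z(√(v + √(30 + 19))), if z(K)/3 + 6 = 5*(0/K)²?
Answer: -28977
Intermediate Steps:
z(K) = -18 (z(K) = -18 + 3*(5*(0/K)²) = -18 + 3*(5*0²) = -18 + 3*(5*0) = -18 + 3*0 = -18 + 0 = -18)
-28959 + z(√(v + √(30 + 19))) = -28959 - 18 = -28977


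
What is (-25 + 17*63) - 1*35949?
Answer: -34903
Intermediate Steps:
(-25 + 17*63) - 1*35949 = (-25 + 1071) - 35949 = 1046 - 35949 = -34903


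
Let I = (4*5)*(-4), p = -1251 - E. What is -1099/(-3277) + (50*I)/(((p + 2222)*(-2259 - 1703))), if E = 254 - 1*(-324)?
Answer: 862161767/2551252641 ≈ 0.33794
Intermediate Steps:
E = 578 (E = 254 + 324 = 578)
p = -1829 (p = -1251 - 1*578 = -1251 - 578 = -1829)
I = -80 (I = 20*(-4) = -80)
-1099/(-3277) + (50*I)/(((p + 2222)*(-2259 - 1703))) = -1099/(-3277) + (50*(-80))/(((-1829 + 2222)*(-2259 - 1703))) = -1099*(-1/3277) - 4000/(393*(-3962)) = 1099/3277 - 4000/(-1557066) = 1099/3277 - 4000*(-1/1557066) = 1099/3277 + 2000/778533 = 862161767/2551252641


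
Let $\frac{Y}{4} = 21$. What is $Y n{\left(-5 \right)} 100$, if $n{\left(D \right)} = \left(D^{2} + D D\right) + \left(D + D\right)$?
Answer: $336000$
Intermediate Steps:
$Y = 84$ ($Y = 4 \cdot 21 = 84$)
$n{\left(D \right)} = 2 D + 2 D^{2}$ ($n{\left(D \right)} = \left(D^{2} + D^{2}\right) + 2 D = 2 D^{2} + 2 D = 2 D + 2 D^{2}$)
$Y n{\left(-5 \right)} 100 = 84 \cdot 2 \left(-5\right) \left(1 - 5\right) 100 = 84 \cdot 2 \left(-5\right) \left(-4\right) 100 = 84 \cdot 40 \cdot 100 = 3360 \cdot 100 = 336000$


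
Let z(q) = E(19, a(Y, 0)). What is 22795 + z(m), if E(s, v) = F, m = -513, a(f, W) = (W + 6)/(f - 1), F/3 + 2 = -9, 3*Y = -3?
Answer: 22762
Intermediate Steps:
Y = -1 (Y = (1/3)*(-3) = -1)
F = -33 (F = -6 + 3*(-9) = -6 - 27 = -33)
a(f, W) = (6 + W)/(-1 + f)
E(s, v) = -33
z(q) = -33
22795 + z(m) = 22795 - 33 = 22762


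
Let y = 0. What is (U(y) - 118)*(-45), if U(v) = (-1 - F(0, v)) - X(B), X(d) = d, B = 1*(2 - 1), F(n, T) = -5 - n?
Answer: 5175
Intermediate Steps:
B = 1 (B = 1*1 = 1)
U(v) = 3 (U(v) = (-1 - (-5 - 1*0)) - 1*1 = (-1 - (-5 + 0)) - 1 = (-1 - 1*(-5)) - 1 = (-1 + 5) - 1 = 4 - 1 = 3)
(U(y) - 118)*(-45) = (3 - 118)*(-45) = -115*(-45) = 5175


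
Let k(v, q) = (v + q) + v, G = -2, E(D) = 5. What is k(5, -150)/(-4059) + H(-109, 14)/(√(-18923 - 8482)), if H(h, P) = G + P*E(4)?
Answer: 140/4059 - 68*I*√3045/9135 ≈ 0.034491 - 0.41077*I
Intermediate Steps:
k(v, q) = q + 2*v (k(v, q) = (q + v) + v = q + 2*v)
H(h, P) = -2 + 5*P (H(h, P) = -2 + P*5 = -2 + 5*P)
k(5, -150)/(-4059) + H(-109, 14)/(√(-18923 - 8482)) = (-150 + 2*5)/(-4059) + (-2 + 5*14)/(√(-18923 - 8482)) = (-150 + 10)*(-1/4059) + (-2 + 70)/(√(-27405)) = -140*(-1/4059) + 68/((3*I*√3045)) = 140/4059 + 68*(-I*√3045/9135) = 140/4059 - 68*I*√3045/9135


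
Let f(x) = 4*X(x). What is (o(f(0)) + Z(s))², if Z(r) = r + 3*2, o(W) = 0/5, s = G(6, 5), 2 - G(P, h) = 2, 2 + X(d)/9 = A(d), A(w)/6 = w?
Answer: 36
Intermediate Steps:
A(w) = 6*w
X(d) = -18 + 54*d (X(d) = -18 + 9*(6*d) = -18 + 54*d)
G(P, h) = 0 (G(P, h) = 2 - 1*2 = 2 - 2 = 0)
s = 0
f(x) = -72 + 216*x (f(x) = 4*(-18 + 54*x) = -72 + 216*x)
o(W) = 0 (o(W) = 0*(⅕) = 0)
Z(r) = 6 + r (Z(r) = r + 6 = 6 + r)
(o(f(0)) + Z(s))² = (0 + (6 + 0))² = (0 + 6)² = 6² = 36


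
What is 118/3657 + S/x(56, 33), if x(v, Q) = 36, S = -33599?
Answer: -40955765/43884 ≈ -933.27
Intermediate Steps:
118/3657 + S/x(56, 33) = 118/3657 - 33599/36 = -40955765/43884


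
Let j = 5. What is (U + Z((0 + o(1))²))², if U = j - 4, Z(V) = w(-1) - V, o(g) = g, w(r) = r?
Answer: 1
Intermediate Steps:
Z(V) = -1 - V
U = 1 (U = 5 - 4 = 1)
(U + Z((0 + o(1))²))² = (1 + (-1 - (0 + 1)²))² = (1 + (-1 - 1*1²))² = (1 + (-1 - 1*1))² = (1 + (-1 - 1))² = (1 - 2)² = (-1)² = 1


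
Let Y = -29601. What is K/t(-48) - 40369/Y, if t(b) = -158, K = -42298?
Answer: 629220700/2338479 ≈ 269.07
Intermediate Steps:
K/t(-48) - 40369/Y = -42298/(-158) - 40369/(-29601) = -42298*(-1/158) - 40369*(-1/29601) = 21149/79 + 40369/29601 = 629220700/2338479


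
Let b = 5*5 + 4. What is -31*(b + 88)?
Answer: -3627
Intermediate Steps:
b = 29 (b = 25 + 4 = 29)
-31*(b + 88) = -31*(29 + 88) = -31*117 = -3627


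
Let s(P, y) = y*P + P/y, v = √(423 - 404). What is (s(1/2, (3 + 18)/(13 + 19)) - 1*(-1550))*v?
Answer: 2084665*√19/1344 ≈ 6761.0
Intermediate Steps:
v = √19 ≈ 4.3589
s(P, y) = P*y + P/y
(s(1/2, (3 + 18)/(13 + 19)) - 1*(-1550))*v = ((((3 + 18)/(13 + 19))/2 + 1/(2*(((3 + 18)/(13 + 19))))) - 1*(-1550))*√19 = (((21/32)/2 + 1/(2*((21/32)))) + 1550)*√19 = (((21*(1/32))/2 + 1/(2*((21*(1/32))))) + 1550)*√19 = (((½)*(21/32) + 1/(2*(21/32))) + 1550)*√19 = ((21/64 + (½)*(32/21)) + 1550)*√19 = ((21/64 + 16/21) + 1550)*√19 = (1465/1344 + 1550)*√19 = 2084665*√19/1344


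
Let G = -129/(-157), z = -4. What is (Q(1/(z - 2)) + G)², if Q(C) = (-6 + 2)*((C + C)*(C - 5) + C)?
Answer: 58232161/1996569 ≈ 29.166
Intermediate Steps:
G = 129/157 (G = -129*(-1/157) = 129/157 ≈ 0.82166)
Q(C) = -4*C - 8*C*(-5 + C) (Q(C) = -4*((2*C)*(-5 + C) + C) = -4*(2*C*(-5 + C) + C) = -4*(C + 2*C*(-5 + C)) = -4*C - 8*C*(-5 + C))
(Q(1/(z - 2)) + G)² = (4*(9 - 2/(-4 - 2))/(-4 - 2) + 129/157)² = (4*(9 - 2/(-6))/(-6) + 129/157)² = (4*(-⅙)*(9 - 2*(-⅙)) + 129/157)² = (4*(-⅙)*(9 + ⅓) + 129/157)² = (4*(-⅙)*(28/3) + 129/157)² = (-56/9 + 129/157)² = (-7631/1413)² = 58232161/1996569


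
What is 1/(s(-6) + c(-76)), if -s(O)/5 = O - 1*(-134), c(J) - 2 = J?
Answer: -1/714 ≈ -0.0014006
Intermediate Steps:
c(J) = 2 + J
s(O) = -670 - 5*O (s(O) = -5*(O - 1*(-134)) = -5*(O + 134) = -5*(134 + O) = -670 - 5*O)
1/(s(-6) + c(-76)) = 1/((-670 - 5*(-6)) + (2 - 76)) = 1/((-670 + 30) - 74) = 1/(-640 - 74) = 1/(-714) = -1/714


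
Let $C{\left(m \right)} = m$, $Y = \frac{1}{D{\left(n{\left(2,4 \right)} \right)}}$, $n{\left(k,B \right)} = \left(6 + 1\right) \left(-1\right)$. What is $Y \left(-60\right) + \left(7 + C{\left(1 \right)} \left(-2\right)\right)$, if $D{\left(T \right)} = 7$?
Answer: $- \frac{25}{7} \approx -3.5714$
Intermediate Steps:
$n{\left(k,B \right)} = -7$ ($n{\left(k,B \right)} = 7 \left(-1\right) = -7$)
$Y = \frac{1}{7} \approx 0.14286$
$Y \left(-60\right) + \left(7 + C{\left(1 \right)} \left(-2\right)\right) = \frac{1}{7} \left(-60\right) + \left(7 + 1 \left(-2\right)\right) = - \frac{60}{7} + \left(7 - 2\right) = - \frac{60}{7} + 5 = - \frac{25}{7}$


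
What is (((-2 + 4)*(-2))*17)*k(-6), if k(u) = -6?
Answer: 408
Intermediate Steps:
(((-2 + 4)*(-2))*17)*k(-6) = (((-2 + 4)*(-2))*17)*(-6) = ((2*(-2))*17)*(-6) = -4*17*(-6) = -68*(-6) = 408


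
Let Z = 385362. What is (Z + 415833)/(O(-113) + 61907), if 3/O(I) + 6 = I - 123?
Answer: 193889190/14981491 ≈ 12.942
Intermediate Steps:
O(I) = 3/(-129 + I) (O(I) = 3/(-6 + (I - 123)) = 3/(-6 + (-123 + I)) = 3/(-129 + I))
(Z + 415833)/(O(-113) + 61907) = (385362 + 415833)/(3/(-129 - 113) + 61907) = 801195/(3/(-242) + 61907) = 801195/(3*(-1/242) + 61907) = 801195/(-3/242 + 61907) = 801195/(14981491/242) = 801195*(242/14981491) = 193889190/14981491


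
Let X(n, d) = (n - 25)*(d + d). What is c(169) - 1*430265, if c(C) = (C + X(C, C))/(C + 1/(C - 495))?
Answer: -23688667479/55093 ≈ -4.2998e+5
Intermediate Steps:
X(n, d) = 2*d*(-25 + n) (X(n, d) = (-25 + n)*(2*d) = 2*d*(-25 + n))
c(C) = (C + 2*C*(-25 + C))/(C + 1/(-495 + C)) (c(C) = (C + 2*C*(-25 + C))/(C + 1/(C - 495)) = (C + 2*C*(-25 + C))/(C + 1/(-495 + C)))
c(169) - 1*430265 = 169*(24255 - 1039*169 + 2*169²)/(1 + 169² - 495*169) - 1*430265 = 169*(24255 - 175591 + 2*28561)/(1 + 28561 - 83655) - 430265 = 169*(24255 - 175591 + 57122)/(-55093) - 430265 = 169*(-1/55093)*(-94214) - 430265 = 15922166/55093 - 430265 = -23688667479/55093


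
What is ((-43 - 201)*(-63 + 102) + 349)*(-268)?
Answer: 2456756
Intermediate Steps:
((-43 - 201)*(-63 + 102) + 349)*(-268) = (-244*39 + 349)*(-268) = (-9516 + 349)*(-268) = -9167*(-268) = 2456756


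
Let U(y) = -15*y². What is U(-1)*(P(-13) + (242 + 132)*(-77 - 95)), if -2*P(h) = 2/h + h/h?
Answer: 25088085/26 ≈ 9.6493e+5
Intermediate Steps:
P(h) = -½ - 1/h (P(h) = -(2/h + h/h)/2 = -(2/h + 1)/2 = -(1 + 2/h)/2 = -½ - 1/h)
U(-1)*(P(-13) + (242 + 132)*(-77 - 95)) = (-15*(-1)²)*((½)*(-2 - 1*(-13))/(-13) + (242 + 132)*(-77 - 95)) = (-15*1)*((½)*(-1/13)*(-2 + 13) + 374*(-172)) = -15*((½)*(-1/13)*11 - 64328) = -15*(-11/26 - 64328) = -15*(-1672539/26) = 25088085/26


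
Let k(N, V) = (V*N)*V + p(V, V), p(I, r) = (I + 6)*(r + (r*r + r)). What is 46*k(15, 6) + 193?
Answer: 51529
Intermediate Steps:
p(I, r) = (6 + I)*(r**2 + 2*r) (p(I, r) = (6 + I)*(r + (r**2 + r)) = (6 + I)*(r + (r + r**2)) = (6 + I)*(r**2 + 2*r))
k(N, V) = N*V**2 + V*(12 + V**2 + 8*V) (k(N, V) = (V*N)*V + V*(12 + 2*V + 6*V + V*V) = (N*V)*V + V*(12 + 2*V + 6*V + V**2) = N*V**2 + V*(12 + V**2 + 8*V))
46*k(15, 6) + 193 = 46*(6*(12 + 6**2 + 8*6 + 15*6)) + 193 = 46*(6*(12 + 36 + 48 + 90)) + 193 = 46*(6*186) + 193 = 46*1116 + 193 = 51336 + 193 = 51529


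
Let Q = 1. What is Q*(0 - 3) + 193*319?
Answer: 61564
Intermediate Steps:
Q*(0 - 3) + 193*319 = 1*(0 - 3) + 193*319 = 1*(-3) + 61567 = -3 + 61567 = 61564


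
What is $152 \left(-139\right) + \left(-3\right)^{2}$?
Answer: $-21119$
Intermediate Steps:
$152 \left(-139\right) + \left(-3\right)^{2} = -21128 + 9 = -21119$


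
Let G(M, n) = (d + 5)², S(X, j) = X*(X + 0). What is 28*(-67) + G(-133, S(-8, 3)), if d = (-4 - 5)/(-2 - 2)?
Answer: -29175/16 ≈ -1823.4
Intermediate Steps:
S(X, j) = X² (S(X, j) = X*X = X²)
d = 9/4 (d = -9/(-4) = -9*(-¼) = 9/4 ≈ 2.2500)
G(M, n) = 841/16 (G(M, n) = (9/4 + 5)² = (29/4)² = 841/16)
28*(-67) + G(-133, S(-8, 3)) = 28*(-67) + 841/16 = -1876 + 841/16 = -29175/16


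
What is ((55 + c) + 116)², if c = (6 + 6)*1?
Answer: 33489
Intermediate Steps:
c = 12 (c = 12*1 = 12)
((55 + c) + 116)² = ((55 + 12) + 116)² = (67 + 116)² = 183² = 33489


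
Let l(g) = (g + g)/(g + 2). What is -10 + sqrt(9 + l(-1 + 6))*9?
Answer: -10 + 9*sqrt(511)/7 ≈ 19.064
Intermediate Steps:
l(g) = 2*g/(2 + g) (l(g) = (2*g)/(2 + g) = 2*g/(2 + g))
-10 + sqrt(9 + l(-1 + 6))*9 = -10 + sqrt(9 + 2*(-1 + 6)/(2 + (-1 + 6)))*9 = -10 + sqrt(9 + 2*5/(2 + 5))*9 = -10 + sqrt(9 + 2*5/7)*9 = -10 + sqrt(9 + 2*5*(1/7))*9 = -10 + sqrt(9 + 10/7)*9 = -10 + sqrt(73/7)*9 = -10 + (sqrt(511)/7)*9 = -10 + 9*sqrt(511)/7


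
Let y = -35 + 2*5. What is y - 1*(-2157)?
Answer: 2132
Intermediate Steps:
y = -25 (y = -35 + 10 = -25)
y - 1*(-2157) = -25 - 1*(-2157) = -25 + 2157 = 2132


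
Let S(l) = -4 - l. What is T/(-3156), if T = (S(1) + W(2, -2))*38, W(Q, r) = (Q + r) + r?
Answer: 133/1578 ≈ 0.084284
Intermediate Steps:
W(Q, r) = Q + 2*r
T = -266 (T = ((-4 - 1*1) + (2 + 2*(-2)))*38 = ((-4 - 1) + (2 - 4))*38 = (-5 - 2)*38 = -7*38 = -266)
T/(-3156) = -266/(-3156) = -266*(-1/3156) = 133/1578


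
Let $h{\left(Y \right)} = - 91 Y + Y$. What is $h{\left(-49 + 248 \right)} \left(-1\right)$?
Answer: $17910$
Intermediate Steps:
$h{\left(Y \right)} = - 90 Y$
$h{\left(-49 + 248 \right)} \left(-1\right) = - 90 \left(-49 + 248\right) \left(-1\right) = \left(-90\right) 199 \left(-1\right) = \left(-17910\right) \left(-1\right) = 17910$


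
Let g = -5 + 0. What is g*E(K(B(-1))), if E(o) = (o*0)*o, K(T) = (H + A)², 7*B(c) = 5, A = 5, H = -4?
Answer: 0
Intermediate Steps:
B(c) = 5/7 (B(c) = (⅐)*5 = 5/7)
K(T) = 1 (K(T) = (-4 + 5)² = 1² = 1)
g = -5
E(o) = 0 (E(o) = 0*o = 0)
g*E(K(B(-1))) = -5*0 = 0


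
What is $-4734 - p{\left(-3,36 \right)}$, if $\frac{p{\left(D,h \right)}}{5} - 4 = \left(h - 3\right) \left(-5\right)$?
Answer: $-3929$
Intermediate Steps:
$p{\left(D,h \right)} = 95 - 25 h$ ($p{\left(D,h \right)} = 20 + 5 \left(h - 3\right) \left(-5\right) = 20 + 5 \left(-3 + h\right) \left(-5\right) = 20 + 5 \left(15 - 5 h\right) = 20 - \left(-75 + 25 h\right) = 95 - 25 h$)
$-4734 - p{\left(-3,36 \right)} = -4734 - \left(95 - 900\right) = -4734 - -805 = -4734 + 805 = -3929$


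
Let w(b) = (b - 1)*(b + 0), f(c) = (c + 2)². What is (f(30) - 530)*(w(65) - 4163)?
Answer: -1482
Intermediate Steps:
f(c) = (2 + c)²
w(b) = b*(-1 + b) (w(b) = (-1 + b)*b = b*(-1 + b))
(f(30) - 530)*(w(65) - 4163) = ((2 + 30)² - 530)*(65*(-1 + 65) - 4163) = (32² - 530)*(65*64 - 4163) = (1024 - 530)*(4160 - 4163) = 494*(-3) = -1482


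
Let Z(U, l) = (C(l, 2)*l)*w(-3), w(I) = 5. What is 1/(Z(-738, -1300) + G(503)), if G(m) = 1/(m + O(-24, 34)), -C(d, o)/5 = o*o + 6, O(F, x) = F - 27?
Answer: 452/146900001 ≈ 3.0769e-6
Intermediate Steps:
O(F, x) = -27 + F
C(d, o) = -30 - 5*o² (C(d, o) = -5*(o*o + 6) = -5*(o² + 6) = -5*(6 + o²) = -30 - 5*o²)
G(m) = 1/(-51 + m) (G(m) = 1/(m + (-27 - 24)) = 1/(m - 51) = 1/(-51 + m))
Z(U, l) = -250*l (Z(U, l) = ((-30 - 5*2²)*l)*5 = ((-30 - 5*4)*l)*5 = ((-30 - 20)*l)*5 = -50*l*5 = -250*l)
1/(Z(-738, -1300) + G(503)) = 1/(-250*(-1300) + 1/(-51 + 503)) = 1/(325000 + 1/452) = 1/(146900001/452) = 452/146900001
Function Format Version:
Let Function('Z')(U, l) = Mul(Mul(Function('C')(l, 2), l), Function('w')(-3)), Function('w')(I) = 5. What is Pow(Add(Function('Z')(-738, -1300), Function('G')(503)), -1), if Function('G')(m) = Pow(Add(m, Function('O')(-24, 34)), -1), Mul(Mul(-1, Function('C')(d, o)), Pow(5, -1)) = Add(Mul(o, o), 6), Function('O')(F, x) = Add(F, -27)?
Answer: Rational(452, 146900001) ≈ 3.0769e-6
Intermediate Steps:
Function('O')(F, x) = Add(-27, F)
Function('C')(d, o) = Add(-30, Mul(-5, Pow(o, 2))) (Function('C')(d, o) = Mul(-5, Add(Mul(o, o), 6)) = Mul(-5, Add(Pow(o, 2), 6)) = Mul(-5, Add(6, Pow(o, 2))) = Add(-30, Mul(-5, Pow(o, 2))))
Function('G')(m) = Pow(Add(-51, m), -1) (Function('G')(m) = Pow(Add(m, Add(-27, -24)), -1) = Pow(Add(m, -51), -1) = Pow(Add(-51, m), -1))
Function('Z')(U, l) = Mul(-250, l) (Function('Z')(U, l) = Mul(Mul(Add(-30, Mul(-5, Pow(2, 2))), l), 5) = Mul(Mul(Add(-30, Mul(-5, 4)), l), 5) = Mul(Mul(Add(-30, -20), l), 5) = Mul(Mul(-50, l), 5) = Mul(-250, l))
Pow(Add(Function('Z')(-738, -1300), Function('G')(503)), -1) = Pow(Add(Mul(-250, -1300), Pow(Add(-51, 503), -1)), -1) = Pow(Add(325000, Pow(452, -1)), -1) = Pow(Add(325000, Rational(1, 452)), -1) = Pow(Rational(146900001, 452), -1) = Rational(452, 146900001)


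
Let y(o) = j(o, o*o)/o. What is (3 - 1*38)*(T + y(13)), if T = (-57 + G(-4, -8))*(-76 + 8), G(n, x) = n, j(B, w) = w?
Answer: -145635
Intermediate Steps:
T = 4148 (T = (-57 - 4)*(-76 + 8) = -61*(-68) = 4148)
y(o) = o (y(o) = (o*o)/o = o²/o = o)
(3 - 1*38)*(T + y(13)) = (3 - 1*38)*(4148 + 13) = (3 - 38)*4161 = -35*4161 = -145635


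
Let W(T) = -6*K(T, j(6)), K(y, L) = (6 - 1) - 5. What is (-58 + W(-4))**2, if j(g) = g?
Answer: 3364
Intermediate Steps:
K(y, L) = 0 (K(y, L) = 5 - 5 = 0)
W(T) = 0 (W(T) = -6*0 = 0)
(-58 + W(-4))**2 = (-58 + 0)**2 = (-58)**2 = 3364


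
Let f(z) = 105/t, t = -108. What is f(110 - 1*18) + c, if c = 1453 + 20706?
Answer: 797689/36 ≈ 22158.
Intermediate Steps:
f(z) = -35/36 (f(z) = 105/(-108) = 105*(-1/108) = -35/36)
c = 22159
f(110 - 1*18) + c = -35/36 + 22159 = 797689/36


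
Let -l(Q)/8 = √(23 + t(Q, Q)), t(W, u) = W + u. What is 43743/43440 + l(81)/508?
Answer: 14581/14480 - 2*√185/127 ≈ 0.79278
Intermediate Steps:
l(Q) = -8*√(23 + 2*Q) (l(Q) = -8*√(23 + (Q + Q)) = -8*√(23 + 2*Q))
43743/43440 + l(81)/508 = 43743/43440 - 8*√(23 + 2*81)/508 = 43743*(1/43440) - 8*√(23 + 162)*(1/508) = 14581/14480 - 8*√185*(1/508) = 14581/14480 - 2*√185/127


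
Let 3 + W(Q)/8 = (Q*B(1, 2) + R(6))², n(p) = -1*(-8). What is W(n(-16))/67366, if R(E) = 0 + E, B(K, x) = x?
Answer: 148/2591 ≈ 0.057121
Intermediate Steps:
R(E) = E
n(p) = 8
W(Q) = -24 + 8*(6 + 2*Q)² (W(Q) = -24 + 8*(Q*2 + 6)² = -24 + 8*(2*Q + 6)² = -24 + 8*(6 + 2*Q)²)
W(n(-16))/67366 = (-24 + 32*(3 + 8)²)/67366 = (-24 + 32*11²)*(1/67366) = (-24 + 32*121)*(1/67366) = (-24 + 3872)*(1/67366) = 3848*(1/67366) = 148/2591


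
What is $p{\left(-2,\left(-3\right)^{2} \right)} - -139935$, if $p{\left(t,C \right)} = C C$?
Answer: $140016$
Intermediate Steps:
$p{\left(t,C \right)} = C^{2}$
$p{\left(-2,\left(-3\right)^{2} \right)} - -139935 = \left(\left(-3\right)^{2}\right)^{2} - -139935 = 9^{2} + 139935 = 81 + 139935 = 140016$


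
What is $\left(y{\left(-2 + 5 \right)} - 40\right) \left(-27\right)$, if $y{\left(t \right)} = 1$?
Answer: $1053$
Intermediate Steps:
$\left(y{\left(-2 + 5 \right)} - 40\right) \left(-27\right) = \left(1 - 40\right) \left(-27\right) = \left(-39\right) \left(-27\right) = 1053$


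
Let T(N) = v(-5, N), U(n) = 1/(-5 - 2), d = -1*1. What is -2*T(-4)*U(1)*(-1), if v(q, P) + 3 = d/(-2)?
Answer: 5/7 ≈ 0.71429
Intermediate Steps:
d = -1
U(n) = -1/7 (U(n) = 1/(-7) = -1/7)
v(q, P) = -5/2 (v(q, P) = -3 - 1/(-2) = -3 - 1*(-1/2) = -3 + 1/2 = -5/2)
T(N) = -5/2
-2*T(-4)*U(1)*(-1) = -2*(-5/2*(-1/7))*(-1) = -5*(-1)/7 = -2*(-5/14) = 5/7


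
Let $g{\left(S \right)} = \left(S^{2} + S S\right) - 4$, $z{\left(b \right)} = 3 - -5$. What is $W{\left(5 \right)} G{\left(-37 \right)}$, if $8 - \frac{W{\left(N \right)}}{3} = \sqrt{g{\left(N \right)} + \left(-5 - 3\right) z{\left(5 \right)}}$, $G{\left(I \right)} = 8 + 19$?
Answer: $648 - 243 i \sqrt{2} \approx 648.0 - 343.65 i$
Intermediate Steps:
$z{\left(b \right)} = 8$ ($z{\left(b \right)} = 3 + 5 = 8$)
$g{\left(S \right)} = -4 + 2 S^{2}$ ($g{\left(S \right)} = \left(S^{2} + S^{2}\right) - 4 = 2 S^{2} - 4 = -4 + 2 S^{2}$)
$G{\left(I \right)} = 27$
$W{\left(N \right)} = 24 - 3 \sqrt{-68 + 2 N^{2}}$ ($W{\left(N \right)} = 24 - 3 \sqrt{\left(-4 + 2 N^{2}\right) + \left(-5 - 3\right) 8} = 24 - 3 \sqrt{\left(-4 + 2 N^{2}\right) - 64} = 24 - 3 \sqrt{-68 + 2 N^{2}}$)
$W{\left(5 \right)} G{\left(-37 \right)} = \left(24 - 3 \sqrt{-68 + 2 \cdot 5^{2}}\right) 27 = \left(24 - 3 \sqrt{-68 + 2 \cdot 25}\right) 27 = \left(24 - 3 \sqrt{-68 + 50}\right) 27 = \left(24 - 3 \sqrt{-18}\right) 27 = \left(24 - 3 \cdot 3 i \sqrt{2}\right) 27 = \left(24 - 9 i \sqrt{2}\right) 27 = 648 - 243 i \sqrt{2}$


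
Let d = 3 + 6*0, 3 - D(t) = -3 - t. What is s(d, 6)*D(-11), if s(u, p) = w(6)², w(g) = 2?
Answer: -20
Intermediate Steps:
D(t) = 6 + t (D(t) = 3 - (-3 - t) = 3 + (3 + t) = 6 + t)
d = 3 (d = 3 + 0 = 3)
s(u, p) = 4 (s(u, p) = 2² = 4)
s(d, 6)*D(-11) = 4*(6 - 11) = 4*(-5) = -20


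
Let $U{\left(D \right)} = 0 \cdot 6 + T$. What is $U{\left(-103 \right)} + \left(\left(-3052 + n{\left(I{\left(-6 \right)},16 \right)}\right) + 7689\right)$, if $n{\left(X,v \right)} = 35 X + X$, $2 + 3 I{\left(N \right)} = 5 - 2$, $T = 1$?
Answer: $4650$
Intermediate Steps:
$I{\left(N \right)} = \frac{1}{3}$ ($I{\left(N \right)} = - \frac{2}{3} + \frac{5 - 2}{3} = - \frac{2}{3} + \frac{1}{3} \cdot 3 = - \frac{2}{3} + 1 = \frac{1}{3}$)
$n{\left(X,v \right)} = 36 X$
$U{\left(D \right)} = 1$ ($U{\left(D \right)} = 0 \cdot 6 + 1 = 0 + 1 = 1$)
$U{\left(-103 \right)} + \left(\left(-3052 + n{\left(I{\left(-6 \right)},16 \right)}\right) + 7689\right) = 1 + \left(\left(-3052 + 36 \cdot \frac{1}{3}\right) + 7689\right) = 1 + \left(\left(-3052 + 12\right) + 7689\right) = 1 + \left(-3040 + 7689\right) = 1 + 4649 = 4650$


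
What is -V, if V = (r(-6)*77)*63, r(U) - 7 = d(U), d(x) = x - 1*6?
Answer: 24255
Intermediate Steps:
d(x) = -6 + x (d(x) = x - 6 = -6 + x)
r(U) = 1 + U (r(U) = 7 + (-6 + U) = 1 + U)
V = -24255 (V = ((1 - 6)*77)*63 = -5*77*63 = -385*63 = -24255)
-V = -1*(-24255) = 24255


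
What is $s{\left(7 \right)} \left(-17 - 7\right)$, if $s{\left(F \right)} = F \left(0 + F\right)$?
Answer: $-1176$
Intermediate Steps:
$s{\left(F \right)} = F^{2}$ ($s{\left(F \right)} = F F = F^{2}$)
$s{\left(7 \right)} \left(-17 - 7\right) = 7^{2} \left(-17 - 7\right) = 49 \left(-24\right) = -1176$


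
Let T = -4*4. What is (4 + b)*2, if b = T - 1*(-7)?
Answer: -10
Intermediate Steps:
T = -16
b = -9 (b = -16 - 1*(-7) = -16 + 7 = -9)
(4 + b)*2 = (4 - 9)*2 = -5*2 = -10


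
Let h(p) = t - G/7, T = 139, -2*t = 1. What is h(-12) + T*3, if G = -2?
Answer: 5835/14 ≈ 416.79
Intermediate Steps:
t = -1/2 (t = -1/2*1 = -1/2 ≈ -0.50000)
h(p) = -3/14 (h(p) = -1/2 - (-2)/7 = -1/2 - 1*(-2/7) = -1/2 + 2/7 = -3/14)
h(-12) + T*3 = -3/14 + 139*3 = -3/14 + 417 = 5835/14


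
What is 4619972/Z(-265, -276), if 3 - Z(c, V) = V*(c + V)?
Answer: -4619972/149313 ≈ -30.942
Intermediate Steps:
Z(c, V) = 3 - V*(V + c) (Z(c, V) = 3 - V*(c + V) = 3 - V*(V + c))
4619972/Z(-265, -276) = 4619972/(3 - 1*(-276)² - 1*(-276)*(-265)) = 4619972/(3 - 1*76176 - 73140) = 4619972/(3 - 76176 - 73140) = 4619972/(-149313) = 4619972*(-1/149313) = -4619972/149313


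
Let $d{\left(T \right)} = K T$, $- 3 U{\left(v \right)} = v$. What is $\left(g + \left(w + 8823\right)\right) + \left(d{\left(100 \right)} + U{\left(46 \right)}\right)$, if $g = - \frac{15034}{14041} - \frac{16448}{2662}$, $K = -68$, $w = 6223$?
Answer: $\frac{461051744818}{56065713} \approx 8223.4$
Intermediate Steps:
$U{\left(v \right)} = - \frac{v}{3}$
$d{\left(T \right)} = - 68 T$
$g = - \frac{135483438}{18688571}$ ($g = \left(-15034\right) \frac{1}{14041} - \frac{8224}{1331} = - \frac{15034}{14041} - \frac{8224}{1331} = - \frac{135483438}{18688571} \approx -7.2495$)
$\left(g + \left(w + 8823\right)\right) + \left(d{\left(100 \right)} + U{\left(46 \right)}\right) = \left(- \frac{135483438}{18688571} + \left(6223 + 8823\right)\right) - \frac{20446}{3} = \left(- \frac{135483438}{18688571} + 15046\right) - \frac{20446}{3} = \frac{281052755828}{18688571} - \frac{20446}{3} = \frac{461051744818}{56065713}$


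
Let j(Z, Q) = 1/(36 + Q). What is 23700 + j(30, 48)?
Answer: 1990801/84 ≈ 23700.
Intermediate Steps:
23700 + j(30, 48) = 23700 + 1/(36 + 48) = 23700 + 1/84 = 1990801/84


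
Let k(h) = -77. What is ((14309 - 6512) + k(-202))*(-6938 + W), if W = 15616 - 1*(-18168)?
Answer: 207251120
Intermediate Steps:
W = 33784 (W = 15616 + 18168 = 33784)
((14309 - 6512) + k(-202))*(-6938 + W) = ((14309 - 6512) - 77)*(-6938 + 33784) = (7797 - 77)*26846 = 7720*26846 = 207251120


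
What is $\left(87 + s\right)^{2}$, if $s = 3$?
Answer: $8100$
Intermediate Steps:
$\left(87 + s\right)^{2} = \left(87 + 3\right)^{2} = 90^{2} = 8100$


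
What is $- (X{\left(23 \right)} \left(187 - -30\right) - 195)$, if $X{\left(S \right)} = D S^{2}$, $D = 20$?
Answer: $-2295665$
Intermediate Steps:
$X{\left(S \right)} = 20 S^{2}$
$- (X{\left(23 \right)} \left(187 - -30\right) - 195) = - (20 \cdot 23^{2} \left(187 - -30\right) - 195) = - (20 \cdot 529 \left(187 + 30\right) - 195) = - (10580 \cdot 217 - 195) = - (2295860 - 195) = \left(-1\right) 2295665 = -2295665$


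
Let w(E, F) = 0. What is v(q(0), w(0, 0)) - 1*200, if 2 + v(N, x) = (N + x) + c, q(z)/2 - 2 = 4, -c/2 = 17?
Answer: -224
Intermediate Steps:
c = -34 (c = -2*17 = -34)
q(z) = 12 (q(z) = 4 + 2*4 = 4 + 8 = 12)
v(N, x) = -36 + N + x (v(N, x) = -2 + ((N + x) - 34) = -2 + (-34 + N + x) = -36 + N + x)
v(q(0), w(0, 0)) - 1*200 = (-36 + 12 + 0) - 1*200 = -24 - 200 = -224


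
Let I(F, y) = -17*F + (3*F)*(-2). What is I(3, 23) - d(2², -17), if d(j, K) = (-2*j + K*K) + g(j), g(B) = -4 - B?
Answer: -342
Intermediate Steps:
I(F, y) = -23*F (I(F, y) = -17*F - 6*F = -23*F)
d(j, K) = -4 + K² - 3*j (d(j, K) = (-2*j + K*K) + (-4 - j) = (-2*j + K²) + (-4 - j) = (K² - 2*j) + (-4 - j) = -4 + K² - 3*j)
I(3, 23) - d(2², -17) = -23*3 - (-4 + (-17)² - 3*2²) = -69 - (-4 + 289 - 3*4) = -69 - (-4 + 289 - 12) = -69 - 1*273 = -69 - 273 = -342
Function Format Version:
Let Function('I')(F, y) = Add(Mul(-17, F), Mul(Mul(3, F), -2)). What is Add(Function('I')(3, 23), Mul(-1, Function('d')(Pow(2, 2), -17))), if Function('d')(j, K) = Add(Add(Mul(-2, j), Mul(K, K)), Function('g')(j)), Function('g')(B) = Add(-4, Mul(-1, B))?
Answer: -342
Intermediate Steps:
Function('I')(F, y) = Mul(-23, F) (Function('I')(F, y) = Add(Mul(-17, F), Mul(-6, F)) = Mul(-23, F))
Function('d')(j, K) = Add(-4, Pow(K, 2), Mul(-3, j)) (Function('d')(j, K) = Add(Add(Mul(-2, j), Mul(K, K)), Add(-4, Mul(-1, j))) = Add(Add(Mul(-2, j), Pow(K, 2)), Add(-4, Mul(-1, j))) = Add(Add(Pow(K, 2), Mul(-2, j)), Add(-4, Mul(-1, j))) = Add(-4, Pow(K, 2), Mul(-3, j)))
Add(Function('I')(3, 23), Mul(-1, Function('d')(Pow(2, 2), -17))) = Add(Mul(-23, 3), Mul(-1, Add(-4, Pow(-17, 2), Mul(-3, Pow(2, 2))))) = Add(-69, Mul(-1, Add(-4, 289, Mul(-3, 4)))) = Add(-69, Mul(-1, Add(-4, 289, -12))) = Add(-69, Mul(-1, 273)) = Add(-69, -273) = -342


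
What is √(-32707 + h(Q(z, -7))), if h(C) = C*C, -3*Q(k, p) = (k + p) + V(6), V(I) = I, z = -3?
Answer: I*√294347/3 ≈ 180.85*I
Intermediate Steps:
Q(k, p) = -2 - k/3 - p/3 (Q(k, p) = -((k + p) + 6)/3 = -(6 + k + p)/3 = -2 - k/3 - p/3)
h(C) = C²
√(-32707 + h(Q(z, -7))) = √(-32707 + (-2 - ⅓*(-3) - ⅓*(-7))²) = √(-32707 + (-2 + 1 + 7/3)²) = √(-32707 + (4/3)²) = √(-32707 + 16/9) = √(-294347/9) = I*√294347/3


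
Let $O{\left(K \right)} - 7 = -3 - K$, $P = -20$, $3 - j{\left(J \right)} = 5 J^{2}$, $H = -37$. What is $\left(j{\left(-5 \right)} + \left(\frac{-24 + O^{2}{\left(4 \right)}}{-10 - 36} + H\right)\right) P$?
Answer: $\frac{72900}{23} \approx 3169.6$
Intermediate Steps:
$j{\left(J \right)} = 3 - 5 J^{2}$
$O{\left(K \right)} = 4 - K$ ($O{\left(K \right)} = 7 - \left(3 + K\right) = 4 - K$)
$\left(j{\left(-5 \right)} + \left(\frac{-24 + O^{2}{\left(4 \right)}}{-10 - 36} + H\right)\right) P = \left(\left(3 - 5 \left(-5\right)^{2}\right) - \left(37 - \frac{-24 + \left(4 - 4\right)^{2}}{-10 - 36}\right)\right) \left(-20\right) = \left(\left(3 - 125\right) - \left(37 - \frac{-24 + \left(4 - 4\right)^{2}}{-46}\right)\right) \left(-20\right) = \left(\left(3 - 125\right) - \left(37 - \left(-24 + 0^{2}\right) \left(- \frac{1}{46}\right)\right)\right) \left(-20\right) = \left(-122 - \left(37 - \left(-24 + 0\right) \left(- \frac{1}{46}\right)\right)\right) \left(-20\right) = \left(-122 - \frac{839}{23}\right) \left(-20\right) = \left(- \frac{3645}{23}\right) \left(-20\right) = \frac{72900}{23}$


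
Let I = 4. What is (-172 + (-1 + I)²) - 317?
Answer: -480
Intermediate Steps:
(-172 + (-1 + I)²) - 317 = (-172 + (-1 + 4)²) - 317 = (-172 + 3²) - 317 = (-172 + 9) - 317 = -163 - 317 = -480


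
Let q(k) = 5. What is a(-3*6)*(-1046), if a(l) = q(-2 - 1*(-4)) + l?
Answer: 13598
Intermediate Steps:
a(l) = 5 + l
a(-3*6)*(-1046) = (5 - 3*6)*(-1046) = (5 - 18)*(-1046) = -13*(-1046) = 13598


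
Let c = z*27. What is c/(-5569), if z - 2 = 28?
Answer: -810/5569 ≈ -0.14545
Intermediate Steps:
z = 30 (z = 2 + 28 = 30)
c = 810 (c = 30*27 = 810)
c/(-5569) = 810/(-5569) = 810*(-1/5569) = -810/5569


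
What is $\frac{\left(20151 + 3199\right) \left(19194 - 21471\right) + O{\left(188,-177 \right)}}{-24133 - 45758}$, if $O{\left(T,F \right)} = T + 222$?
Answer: $\frac{53167540}{69891} \approx 760.72$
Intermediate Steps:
$O{\left(T,F \right)} = 222 + T$
$\frac{\left(20151 + 3199\right) \left(19194 - 21471\right) + O{\left(188,-177 \right)}}{-24133 - 45758} = \frac{\left(20151 + 3199\right) \left(19194 - 21471\right) + \left(222 + 188\right)}{-24133 - 45758} = \frac{23350 \left(-2277\right) + 410}{-69891} = \left(-53167950 + 410\right) \left(- \frac{1}{69891}\right) = \left(-53167540\right) \left(- \frac{1}{69891}\right) = \frac{53167540}{69891}$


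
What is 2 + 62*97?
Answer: 6016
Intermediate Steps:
2 + 62*97 = 2 + 6014 = 6016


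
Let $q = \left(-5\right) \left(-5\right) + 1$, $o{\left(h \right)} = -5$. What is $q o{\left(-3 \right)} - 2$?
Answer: $-132$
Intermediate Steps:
$q = 26$ ($q = 25 + 1 = 26$)
$q o{\left(-3 \right)} - 2 = 26 \left(-5\right) - 2 = -130 - 2 = -132$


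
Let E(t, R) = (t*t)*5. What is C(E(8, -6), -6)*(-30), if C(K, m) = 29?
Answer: -870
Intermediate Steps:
E(t, R) = 5*t² (E(t, R) = t²*5 = 5*t²)
C(E(8, -6), -6)*(-30) = 29*(-30) = -870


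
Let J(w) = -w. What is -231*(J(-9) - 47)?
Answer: 8778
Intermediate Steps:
-231*(J(-9) - 47) = -231*(-1*(-9) - 47) = -231*(9 - 47) = -231*(-38) = 8778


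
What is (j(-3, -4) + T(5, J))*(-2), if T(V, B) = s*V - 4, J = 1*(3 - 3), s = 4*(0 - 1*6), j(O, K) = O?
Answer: 254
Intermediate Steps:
s = -24 (s = 4*(0 - 6) = 4*(-6) = -24)
J = 0 (J = 1*0 = 0)
T(V, B) = -4 - 24*V (T(V, B) = -24*V - 4 = -4 - 24*V)
(j(-3, -4) + T(5, J))*(-2) = (-3 + (-4 - 24*5))*(-2) = (-3 + (-4 - 120))*(-2) = (-3 - 124)*(-2) = -127*(-2) = 254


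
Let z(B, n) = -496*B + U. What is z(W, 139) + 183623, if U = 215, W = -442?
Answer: 403070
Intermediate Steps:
z(B, n) = 215 - 496*B (z(B, n) = -496*B + 215 = 215 - 496*B)
z(W, 139) + 183623 = (215 - 496*(-442)) + 183623 = (215 + 219232) + 183623 = 219447 + 183623 = 403070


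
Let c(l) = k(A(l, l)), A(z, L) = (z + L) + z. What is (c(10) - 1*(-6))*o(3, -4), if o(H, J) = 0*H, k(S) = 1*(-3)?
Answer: 0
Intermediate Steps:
A(z, L) = L + 2*z (A(z, L) = (L + z) + z = L + 2*z)
k(S) = -3
o(H, J) = 0
c(l) = -3
(c(10) - 1*(-6))*o(3, -4) = (-3 - 1*(-6))*0 = (-3 + 6)*0 = 3*0 = 0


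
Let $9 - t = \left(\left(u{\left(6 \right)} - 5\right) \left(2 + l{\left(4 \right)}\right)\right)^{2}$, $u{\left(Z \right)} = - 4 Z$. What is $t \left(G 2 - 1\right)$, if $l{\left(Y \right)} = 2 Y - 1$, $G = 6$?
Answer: $-749232$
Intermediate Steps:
$l{\left(Y \right)} = -1 + 2 Y$
$t = -68112$ ($t = 9 - \left(\left(\left(-4\right) 6 - 5\right) \left(2 + \left(-1 + 2 \cdot 4\right)\right)\right)^{2} = 9 - \left(\left(-24 - 5\right) \left(2 + \left(-1 + 8\right)\right)\right)^{2} = 9 - \left(- 29 \left(2 + 7\right)\right)^{2} = 9 - \left(\left(-29\right) 9\right)^{2} = 9 - \left(-261\right)^{2} = 9 - 68121 = -68112$)
$t \left(G 2 - 1\right) = - 68112 \left(6 \cdot 2 - 1\right) = - 68112 \left(12 - 1\right) = \left(-68112\right) 11 = -749232$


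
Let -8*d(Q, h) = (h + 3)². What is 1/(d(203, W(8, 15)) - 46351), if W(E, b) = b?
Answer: -2/92783 ≈ -2.1556e-5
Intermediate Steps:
d(Q, h) = -(3 + h)²/8 (d(Q, h) = -(h + 3)²/8 = -(3 + h)²/8)
1/(d(203, W(8, 15)) - 46351) = 1/(-(3 + 15)²/8 - 46351) = 1/(-⅛*18² - 46351) = 1/(-⅛*324 - 46351) = 1/(-81/2 - 46351) = 1/(-92783/2) = -2/92783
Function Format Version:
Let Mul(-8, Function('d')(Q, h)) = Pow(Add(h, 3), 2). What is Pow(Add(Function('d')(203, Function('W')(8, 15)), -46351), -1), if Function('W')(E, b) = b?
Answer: Rational(-2, 92783) ≈ -2.1556e-5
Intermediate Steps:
Function('d')(Q, h) = Mul(Rational(-1, 8), Pow(Add(3, h), 2)) (Function('d')(Q, h) = Mul(Rational(-1, 8), Pow(Add(h, 3), 2)) = Mul(Rational(-1, 8), Pow(Add(3, h), 2)))
Pow(Add(Function('d')(203, Function('W')(8, 15)), -46351), -1) = Pow(Add(Mul(Rational(-1, 8), Pow(Add(3, 15), 2)), -46351), -1) = Pow(Add(Mul(Rational(-1, 8), Pow(18, 2)), -46351), -1) = Pow(Add(Mul(Rational(-1, 8), 324), -46351), -1) = Pow(Add(Rational(-81, 2), -46351), -1) = Pow(Rational(-92783, 2), -1) = Rational(-2, 92783)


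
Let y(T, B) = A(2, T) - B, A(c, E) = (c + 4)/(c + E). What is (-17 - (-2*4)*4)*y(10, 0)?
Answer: 15/2 ≈ 7.5000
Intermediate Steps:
A(c, E) = (4 + c)/(E + c)
y(T, B) = -B + 6/(2 + T) (y(T, B) = (4 + 2)/(T + 2) - B = 6/(2 + T) - B = -B + 6/(2 + T))
(-17 - (-2*4)*4)*y(10, 0) = (-17 - (-2*4)*4)*((6 - 1*0*(2 + 10))/(2 + 10)) = (-17 - (-8)*4)*((6 - 1*0*12)/12) = (-17 - 1*(-32))*((6 + 0)/12) = (-17 + 32)*((1/12)*6) = 15*(½) = 15/2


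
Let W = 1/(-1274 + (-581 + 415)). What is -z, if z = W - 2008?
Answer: 2891521/1440 ≈ 2008.0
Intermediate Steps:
W = -1/1440 (W = 1/(-1274 - 166) = 1/(-1440) = -1/1440 ≈ -0.00069444)
z = -2891521/1440 (z = -1/1440 - 2008 = -2891521/1440 ≈ -2008.0)
-z = -1*(-2891521/1440) = 2891521/1440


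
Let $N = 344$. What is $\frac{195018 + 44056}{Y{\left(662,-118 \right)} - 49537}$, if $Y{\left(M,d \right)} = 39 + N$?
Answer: $- \frac{119537}{24577} \approx -4.8638$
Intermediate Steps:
$Y{\left(M,d \right)} = 383$ ($Y{\left(M,d \right)} = 39 + 344 = 383$)
$\frac{195018 + 44056}{Y{\left(662,-118 \right)} - 49537} = \frac{195018 + 44056}{383 - 49537} = \frac{239074}{-49154} = 239074 \left(- \frac{1}{49154}\right) = - \frac{119537}{24577}$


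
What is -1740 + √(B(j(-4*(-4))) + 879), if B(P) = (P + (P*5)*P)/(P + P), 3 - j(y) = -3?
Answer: -1740 + √3578/2 ≈ -1710.1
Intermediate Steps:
j(y) = 6 (j(y) = 3 - 1*(-3) = 3 + 3 = 6)
B(P) = (P + 5*P²)/(2*P) (B(P) = (P + (5*P)*P)/((2*P)) = (P + 5*P²)*(1/(2*P)) = (P + 5*P²)/(2*P))
-1740 + √(B(j(-4*(-4))) + 879) = -1740 + √((½ + (5/2)*6) + 879) = -1740 + √((½ + 15) + 879) = -1740 + √(31/2 + 879) = -1740 + √(1789/2) = -1740 + √3578/2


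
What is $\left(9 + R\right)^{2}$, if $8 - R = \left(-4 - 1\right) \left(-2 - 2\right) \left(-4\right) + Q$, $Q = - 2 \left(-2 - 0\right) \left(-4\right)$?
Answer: $12769$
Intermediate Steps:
$Q = -16$ ($Q = - 2 \left(-2 + 0\right) \left(-4\right) = \left(-2\right) \left(-2\right) \left(-4\right) = 4 \left(-4\right) = -16$)
$R = 104$ ($R = 8 - \left(\left(-4 - 1\right) \left(-2 - 2\right) \left(-4\right) - 16\right) = 8 - \left(\left(-5\right) \left(-4\right) \left(-4\right) - 16\right) = 8 - \left(20 \left(-4\right) - 16\right) = 8 - \left(-80 - 16\right) = 8 - -96 = 8 + 96 = 104$)
$\left(9 + R\right)^{2} = \left(9 + 104\right)^{2} = 113^{2} = 12769$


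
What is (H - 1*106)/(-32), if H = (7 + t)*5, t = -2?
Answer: 81/32 ≈ 2.5313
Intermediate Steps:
H = 25 (H = (7 - 2)*5 = 5*5 = 25)
(H - 1*106)/(-32) = (25 - 1*106)/(-32) = -(25 - 106)/32 = -1/32*(-81) = 81/32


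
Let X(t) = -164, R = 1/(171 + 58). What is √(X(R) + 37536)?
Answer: 2*√9343 ≈ 193.32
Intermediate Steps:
R = 1/229 ≈ 0.0043668
√(X(R) + 37536) = √(-164 + 37536) = √37372 = 2*√9343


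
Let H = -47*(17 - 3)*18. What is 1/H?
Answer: -1/11844 ≈ -8.4431e-5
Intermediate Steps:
H = -11844 (H = -658*18 = -47*252 = -11844)
1/H = 1/(-11844) = -1/11844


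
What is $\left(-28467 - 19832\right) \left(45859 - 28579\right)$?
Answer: $-834606720$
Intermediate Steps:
$\left(-28467 - 19832\right) \left(45859 - 28579\right) = \left(-48299\right) 17280 = -834606720$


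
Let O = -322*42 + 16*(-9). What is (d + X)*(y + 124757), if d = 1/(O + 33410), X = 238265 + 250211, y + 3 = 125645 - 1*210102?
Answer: 388603845198321/19742 ≈ 1.9684e+10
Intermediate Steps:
y = -84460 (y = -3 + (125645 - 1*210102) = -3 + (125645 - 210102) = -3 - 84457 = -84460)
O = -13668 (O = -13524 - 144 = -13668)
X = 488476
d = 1/19742 (d = 1/(-13668 + 33410) = 1/19742 ≈ 5.0653e-5)
(d + X)*(y + 124757) = (1/19742 + 488476)*(-84460 + 124757) = (9643493193/19742)*40297 = 388603845198321/19742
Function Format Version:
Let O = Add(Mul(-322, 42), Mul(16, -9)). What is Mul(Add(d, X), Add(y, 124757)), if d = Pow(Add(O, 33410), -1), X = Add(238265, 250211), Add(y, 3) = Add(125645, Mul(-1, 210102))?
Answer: Rational(388603845198321, 19742) ≈ 1.9684e+10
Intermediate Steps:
y = -84460 (y = Add(-3, Add(125645, Mul(-1, 210102))) = Add(-3, Add(125645, -210102)) = Add(-3, -84457) = -84460)
O = -13668 (O = Add(-13524, -144) = -13668)
X = 488476
d = Rational(1, 19742) (d = Pow(Add(-13668, 33410), -1) = Pow(19742, -1) = Rational(1, 19742) ≈ 5.0653e-5)
Mul(Add(d, X), Add(y, 124757)) = Mul(Add(Rational(1, 19742), 488476), Add(-84460, 124757)) = Mul(Rational(9643493193, 19742), 40297) = Rational(388603845198321, 19742)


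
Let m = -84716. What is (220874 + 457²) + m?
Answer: 345007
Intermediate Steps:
(220874 + 457²) + m = (220874 + 457²) - 84716 = (220874 + 208849) - 84716 = 429723 - 84716 = 345007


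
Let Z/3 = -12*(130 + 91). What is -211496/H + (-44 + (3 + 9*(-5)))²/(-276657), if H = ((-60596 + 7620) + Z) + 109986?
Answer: -29437326128/6785566239 ≈ -4.3382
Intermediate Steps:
Z = -7956 (Z = 3*(-12*(130 + 91)) = 3*(-12*221) = 3*(-2652) = -7956)
H = 49054 (H = ((-60596 + 7620) - 7956) + 109986 = (-52976 - 7956) + 109986 = -60932 + 109986 = 49054)
-211496/H + (-44 + (3 + 9*(-5)))²/(-276657) = -211496/49054 + (-44 + (3 + 9*(-5)))²/(-276657) = -211496*1/49054 + (-44 + (3 - 45))²*(-1/276657) = -105748/24527 + (-44 - 42)²*(-1/276657) = -105748/24527 + (-86)²*(-1/276657) = -105748/24527 + 7396*(-1/276657) = -105748/24527 - 7396/276657 = -29437326128/6785566239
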